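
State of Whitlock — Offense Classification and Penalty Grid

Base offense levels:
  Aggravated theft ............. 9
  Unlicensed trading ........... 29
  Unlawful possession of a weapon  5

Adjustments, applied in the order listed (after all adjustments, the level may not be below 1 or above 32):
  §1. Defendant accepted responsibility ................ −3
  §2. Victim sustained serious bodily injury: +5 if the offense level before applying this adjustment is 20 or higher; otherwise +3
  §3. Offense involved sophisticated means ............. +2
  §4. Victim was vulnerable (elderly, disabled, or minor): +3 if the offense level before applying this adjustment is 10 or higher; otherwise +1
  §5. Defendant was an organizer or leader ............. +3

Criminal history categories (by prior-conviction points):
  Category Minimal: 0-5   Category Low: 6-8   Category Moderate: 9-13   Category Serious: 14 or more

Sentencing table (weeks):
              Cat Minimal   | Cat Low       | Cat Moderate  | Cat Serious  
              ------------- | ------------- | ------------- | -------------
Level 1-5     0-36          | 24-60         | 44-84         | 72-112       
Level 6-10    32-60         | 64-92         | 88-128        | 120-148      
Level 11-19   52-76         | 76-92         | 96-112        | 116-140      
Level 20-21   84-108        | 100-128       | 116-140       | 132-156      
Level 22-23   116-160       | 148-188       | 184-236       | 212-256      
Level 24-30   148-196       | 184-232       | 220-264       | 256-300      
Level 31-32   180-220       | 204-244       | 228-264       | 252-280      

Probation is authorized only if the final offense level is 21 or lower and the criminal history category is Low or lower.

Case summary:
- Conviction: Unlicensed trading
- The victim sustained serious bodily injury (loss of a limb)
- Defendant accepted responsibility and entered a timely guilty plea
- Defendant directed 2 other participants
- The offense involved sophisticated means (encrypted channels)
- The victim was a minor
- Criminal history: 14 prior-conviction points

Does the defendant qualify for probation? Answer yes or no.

No

Base offense level for unlicensed trading: 29.
§1 applies: 29 − 3 = 26.
§2 applies (level before this adjustment is 26 ≥ 20, so +5): 26 + 5 = 31.
§3 applies: 31 + 2 = 33.
§4 applies (level before this adjustment is 33 ≥ 10, so +3): 33 + 3 = 36.
§5 applies: 36 + 3 = 39.
Level 39 exceeds the maximum of 32; capped at 32.
Final offense level: 32.
Criminal history: 14 prior points → Category Serious (14+).
Level 32 falls in the 31-32 band.
Grid: Level 31-32 × Category Serious = 252-280 weeks.
Probation check: level 32 > 21 and category Serious > Low → not eligible.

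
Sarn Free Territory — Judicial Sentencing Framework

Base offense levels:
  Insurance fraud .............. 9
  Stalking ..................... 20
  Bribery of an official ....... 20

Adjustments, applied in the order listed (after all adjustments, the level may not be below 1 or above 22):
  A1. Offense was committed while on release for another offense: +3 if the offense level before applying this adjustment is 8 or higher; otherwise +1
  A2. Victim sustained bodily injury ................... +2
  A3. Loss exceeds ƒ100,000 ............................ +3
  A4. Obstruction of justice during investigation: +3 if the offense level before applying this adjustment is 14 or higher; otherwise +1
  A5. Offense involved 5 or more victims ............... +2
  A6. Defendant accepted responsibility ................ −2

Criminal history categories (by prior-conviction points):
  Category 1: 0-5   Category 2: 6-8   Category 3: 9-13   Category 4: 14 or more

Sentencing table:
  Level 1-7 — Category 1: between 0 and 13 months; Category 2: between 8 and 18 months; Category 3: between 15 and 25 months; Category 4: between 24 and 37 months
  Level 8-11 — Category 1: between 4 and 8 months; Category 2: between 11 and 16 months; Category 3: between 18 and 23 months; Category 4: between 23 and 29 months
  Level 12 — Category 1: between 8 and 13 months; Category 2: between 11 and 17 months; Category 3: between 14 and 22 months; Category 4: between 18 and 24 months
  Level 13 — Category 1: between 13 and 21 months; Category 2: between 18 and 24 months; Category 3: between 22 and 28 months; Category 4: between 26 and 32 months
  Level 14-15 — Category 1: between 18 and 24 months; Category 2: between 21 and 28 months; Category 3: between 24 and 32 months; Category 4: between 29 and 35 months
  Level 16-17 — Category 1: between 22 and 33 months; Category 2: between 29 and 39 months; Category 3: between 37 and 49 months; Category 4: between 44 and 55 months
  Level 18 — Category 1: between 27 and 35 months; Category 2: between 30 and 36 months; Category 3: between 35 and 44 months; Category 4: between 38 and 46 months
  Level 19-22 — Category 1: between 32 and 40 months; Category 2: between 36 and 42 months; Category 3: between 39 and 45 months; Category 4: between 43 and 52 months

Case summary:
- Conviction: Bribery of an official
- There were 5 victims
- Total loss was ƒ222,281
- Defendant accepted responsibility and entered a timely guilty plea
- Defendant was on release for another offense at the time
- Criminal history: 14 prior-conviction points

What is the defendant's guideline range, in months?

Base offense level for bribery of an official: 20.
A1 applies (level before this adjustment is 20 ≥ 8, so +3): 20 + 3 = 23.
A3 applies: 23 + 3 = 26.
A5 applies: 26 + 2 = 28.
A6 applies: 28 − 2 = 26.
Level 26 exceeds the maximum of 22; capped at 22.
Final offense level: 22.
Criminal history: 14 prior points → Category 4 (14+).
Level 22 falls in the 19-22 band.
Grid: Level 19-22 × Category 4 = 43-52 months.

43-52 months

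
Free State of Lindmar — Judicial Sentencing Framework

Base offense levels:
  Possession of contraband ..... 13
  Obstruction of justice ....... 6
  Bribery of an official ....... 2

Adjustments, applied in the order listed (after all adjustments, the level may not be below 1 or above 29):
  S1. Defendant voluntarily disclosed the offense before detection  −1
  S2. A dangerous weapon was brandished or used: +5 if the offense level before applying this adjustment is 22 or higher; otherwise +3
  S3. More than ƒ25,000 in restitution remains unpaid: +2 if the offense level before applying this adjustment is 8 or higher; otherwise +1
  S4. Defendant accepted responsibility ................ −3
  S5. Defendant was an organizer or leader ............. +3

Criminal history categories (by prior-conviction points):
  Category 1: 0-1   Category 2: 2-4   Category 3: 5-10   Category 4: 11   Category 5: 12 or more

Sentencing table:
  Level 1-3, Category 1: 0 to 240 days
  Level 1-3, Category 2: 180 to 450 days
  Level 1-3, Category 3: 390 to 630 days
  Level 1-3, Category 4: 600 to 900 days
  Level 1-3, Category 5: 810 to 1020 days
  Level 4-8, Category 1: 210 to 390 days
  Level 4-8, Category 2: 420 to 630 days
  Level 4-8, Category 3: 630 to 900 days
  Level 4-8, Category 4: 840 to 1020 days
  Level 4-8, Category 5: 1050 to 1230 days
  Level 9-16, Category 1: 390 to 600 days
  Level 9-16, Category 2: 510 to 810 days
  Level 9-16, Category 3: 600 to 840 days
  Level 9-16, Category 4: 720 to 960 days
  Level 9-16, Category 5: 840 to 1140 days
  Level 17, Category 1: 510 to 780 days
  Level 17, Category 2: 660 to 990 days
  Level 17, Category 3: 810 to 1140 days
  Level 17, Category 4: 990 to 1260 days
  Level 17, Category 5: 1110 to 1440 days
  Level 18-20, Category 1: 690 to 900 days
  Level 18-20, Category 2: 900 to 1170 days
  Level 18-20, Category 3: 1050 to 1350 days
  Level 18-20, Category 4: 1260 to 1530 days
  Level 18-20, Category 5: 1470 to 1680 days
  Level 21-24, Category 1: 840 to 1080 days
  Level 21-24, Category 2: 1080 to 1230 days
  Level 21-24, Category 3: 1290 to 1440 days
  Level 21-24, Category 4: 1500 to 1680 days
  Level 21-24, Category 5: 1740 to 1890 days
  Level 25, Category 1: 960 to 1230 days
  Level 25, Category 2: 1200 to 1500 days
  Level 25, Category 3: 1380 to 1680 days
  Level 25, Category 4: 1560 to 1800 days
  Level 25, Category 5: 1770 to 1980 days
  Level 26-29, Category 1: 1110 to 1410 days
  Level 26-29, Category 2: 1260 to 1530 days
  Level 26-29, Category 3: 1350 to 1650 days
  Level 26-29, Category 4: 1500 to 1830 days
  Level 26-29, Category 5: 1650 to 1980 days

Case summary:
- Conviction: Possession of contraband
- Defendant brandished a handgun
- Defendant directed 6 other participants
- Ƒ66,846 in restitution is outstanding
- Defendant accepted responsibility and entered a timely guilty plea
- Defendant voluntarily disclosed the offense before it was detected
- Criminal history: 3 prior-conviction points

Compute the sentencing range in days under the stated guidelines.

660-990 days

Base offense level for possession of contraband: 13.
S1 applies: 13 − 1 = 12.
S2 applies (level before this adjustment is 12 < 22, so +3): 12 + 3 = 15.
S3 applies (level before this adjustment is 15 ≥ 8, so +2): 15 + 2 = 17.
S4 applies: 17 − 3 = 14.
S5 applies: 14 + 3 = 17.
Final offense level: 17.
Criminal history: 3 prior points → Category 2 (2-4).
Level 17 falls in the 17 band.
Grid: Level 17 × Category 2 = 660-990 days.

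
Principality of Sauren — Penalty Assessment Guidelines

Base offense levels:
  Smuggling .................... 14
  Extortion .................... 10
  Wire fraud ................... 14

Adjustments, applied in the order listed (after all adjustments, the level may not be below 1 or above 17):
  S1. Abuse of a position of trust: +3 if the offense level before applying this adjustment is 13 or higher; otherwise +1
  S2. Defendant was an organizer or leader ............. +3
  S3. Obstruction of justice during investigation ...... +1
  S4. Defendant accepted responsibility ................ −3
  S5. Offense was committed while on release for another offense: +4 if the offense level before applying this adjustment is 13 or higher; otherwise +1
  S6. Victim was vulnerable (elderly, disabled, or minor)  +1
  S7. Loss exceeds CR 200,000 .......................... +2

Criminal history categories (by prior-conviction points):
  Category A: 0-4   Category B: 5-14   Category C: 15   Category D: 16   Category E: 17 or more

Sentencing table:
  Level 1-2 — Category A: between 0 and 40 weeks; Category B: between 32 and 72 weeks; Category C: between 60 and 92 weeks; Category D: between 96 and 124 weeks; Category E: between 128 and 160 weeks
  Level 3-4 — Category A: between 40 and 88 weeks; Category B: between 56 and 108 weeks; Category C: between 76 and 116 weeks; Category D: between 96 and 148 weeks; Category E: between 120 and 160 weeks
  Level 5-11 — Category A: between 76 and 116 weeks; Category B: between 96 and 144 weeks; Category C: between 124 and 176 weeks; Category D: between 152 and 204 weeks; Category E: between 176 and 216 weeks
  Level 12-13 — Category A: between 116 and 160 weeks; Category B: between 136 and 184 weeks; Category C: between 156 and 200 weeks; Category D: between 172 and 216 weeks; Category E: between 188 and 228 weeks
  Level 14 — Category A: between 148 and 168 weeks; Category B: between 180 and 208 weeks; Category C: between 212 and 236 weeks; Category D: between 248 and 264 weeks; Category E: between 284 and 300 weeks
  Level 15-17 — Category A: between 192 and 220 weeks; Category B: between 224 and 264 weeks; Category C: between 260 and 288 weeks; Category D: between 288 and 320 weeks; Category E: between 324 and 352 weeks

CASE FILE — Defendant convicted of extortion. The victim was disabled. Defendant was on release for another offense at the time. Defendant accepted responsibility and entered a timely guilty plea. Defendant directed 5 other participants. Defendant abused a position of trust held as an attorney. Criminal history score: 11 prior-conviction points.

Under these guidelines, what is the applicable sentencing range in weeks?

136-184 weeks

Base offense level for extortion: 10.
S1 applies (level before this adjustment is 10 < 13, so +1): 10 + 1 = 11.
S2 applies: 11 + 3 = 14.
S3 does not apply.
S4 applies: 14 − 3 = 11.
S5 applies (level before this adjustment is 11 < 13, so +1): 11 + 1 = 12.
S6 applies: 12 + 1 = 13.
S7 does not apply.
Final offense level: 13.
Criminal history: 11 prior points → Category B (5-14).
Level 13 falls in the 12-13 band.
Grid: Level 12-13 × Category B = 136-184 weeks.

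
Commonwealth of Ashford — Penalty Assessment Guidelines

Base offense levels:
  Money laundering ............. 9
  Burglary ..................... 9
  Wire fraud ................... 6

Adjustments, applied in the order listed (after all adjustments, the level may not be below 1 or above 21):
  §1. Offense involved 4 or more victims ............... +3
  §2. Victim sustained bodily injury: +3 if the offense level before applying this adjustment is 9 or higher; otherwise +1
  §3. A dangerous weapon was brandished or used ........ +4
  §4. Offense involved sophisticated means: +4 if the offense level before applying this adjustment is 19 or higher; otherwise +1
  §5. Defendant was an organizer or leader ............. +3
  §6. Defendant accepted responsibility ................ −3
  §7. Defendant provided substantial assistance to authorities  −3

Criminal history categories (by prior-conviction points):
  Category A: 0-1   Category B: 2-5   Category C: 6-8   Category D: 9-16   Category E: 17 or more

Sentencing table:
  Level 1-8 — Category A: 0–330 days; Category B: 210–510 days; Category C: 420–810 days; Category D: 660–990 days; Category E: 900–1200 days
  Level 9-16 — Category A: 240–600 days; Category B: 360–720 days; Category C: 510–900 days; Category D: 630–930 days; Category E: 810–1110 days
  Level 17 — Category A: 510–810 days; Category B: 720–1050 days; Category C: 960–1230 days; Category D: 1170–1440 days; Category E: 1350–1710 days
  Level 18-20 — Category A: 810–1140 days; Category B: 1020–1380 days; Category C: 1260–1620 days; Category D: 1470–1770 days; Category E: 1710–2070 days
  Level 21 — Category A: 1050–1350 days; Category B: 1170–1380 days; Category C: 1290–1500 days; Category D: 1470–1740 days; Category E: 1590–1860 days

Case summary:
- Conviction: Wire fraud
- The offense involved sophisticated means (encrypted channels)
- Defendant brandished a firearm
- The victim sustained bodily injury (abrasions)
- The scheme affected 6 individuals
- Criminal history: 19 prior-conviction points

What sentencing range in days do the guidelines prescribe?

1350-1710 days

Base offense level for wire fraud: 6.
§1 applies: 6 + 3 = 9.
§2 applies (level before this adjustment is 9 ≥ 9, so +3): 9 + 3 = 12.
§3 applies: 12 + 4 = 16.
§4 applies (level before this adjustment is 16 < 19, so +1): 16 + 1 = 17.
§6 does not apply.
Final offense level: 17.
Criminal history: 19 prior points → Category E (17+).
Level 17 falls in the 17 band.
Grid: Level 17 × Category E = 1350-1710 days.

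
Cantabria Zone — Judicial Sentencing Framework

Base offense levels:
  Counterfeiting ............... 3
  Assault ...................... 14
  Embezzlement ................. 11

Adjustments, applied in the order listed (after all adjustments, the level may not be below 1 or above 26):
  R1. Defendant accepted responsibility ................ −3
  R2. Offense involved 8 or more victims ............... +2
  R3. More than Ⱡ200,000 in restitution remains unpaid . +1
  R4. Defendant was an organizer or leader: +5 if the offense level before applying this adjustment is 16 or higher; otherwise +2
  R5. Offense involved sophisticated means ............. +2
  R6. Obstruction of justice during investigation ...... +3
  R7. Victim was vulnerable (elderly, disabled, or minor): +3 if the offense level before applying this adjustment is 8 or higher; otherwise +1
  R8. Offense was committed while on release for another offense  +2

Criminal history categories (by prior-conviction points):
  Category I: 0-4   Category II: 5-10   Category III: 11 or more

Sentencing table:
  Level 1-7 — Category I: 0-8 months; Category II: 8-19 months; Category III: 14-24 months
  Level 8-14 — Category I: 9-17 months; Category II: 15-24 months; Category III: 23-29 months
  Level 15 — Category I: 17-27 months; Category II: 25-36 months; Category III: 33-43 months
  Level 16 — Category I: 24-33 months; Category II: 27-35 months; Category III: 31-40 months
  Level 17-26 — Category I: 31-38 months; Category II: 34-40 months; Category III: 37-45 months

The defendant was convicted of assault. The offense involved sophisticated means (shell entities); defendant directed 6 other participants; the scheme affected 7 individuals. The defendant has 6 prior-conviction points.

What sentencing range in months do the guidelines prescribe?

34-40 months

Base offense level for assault: 14.
R3 does not apply.
R4 applies (level before this adjustment is 14 < 16, so +2): 14 + 2 = 16.
R5 applies: 16 + 2 = 18.
R6 does not apply.
R7 does not apply.
R8 does not apply.
Final offense level: 18.
Criminal history: 6 prior points → Category II (5-10).
Level 18 falls in the 17-26 band.
Grid: Level 17-26 × Category II = 34-40 months.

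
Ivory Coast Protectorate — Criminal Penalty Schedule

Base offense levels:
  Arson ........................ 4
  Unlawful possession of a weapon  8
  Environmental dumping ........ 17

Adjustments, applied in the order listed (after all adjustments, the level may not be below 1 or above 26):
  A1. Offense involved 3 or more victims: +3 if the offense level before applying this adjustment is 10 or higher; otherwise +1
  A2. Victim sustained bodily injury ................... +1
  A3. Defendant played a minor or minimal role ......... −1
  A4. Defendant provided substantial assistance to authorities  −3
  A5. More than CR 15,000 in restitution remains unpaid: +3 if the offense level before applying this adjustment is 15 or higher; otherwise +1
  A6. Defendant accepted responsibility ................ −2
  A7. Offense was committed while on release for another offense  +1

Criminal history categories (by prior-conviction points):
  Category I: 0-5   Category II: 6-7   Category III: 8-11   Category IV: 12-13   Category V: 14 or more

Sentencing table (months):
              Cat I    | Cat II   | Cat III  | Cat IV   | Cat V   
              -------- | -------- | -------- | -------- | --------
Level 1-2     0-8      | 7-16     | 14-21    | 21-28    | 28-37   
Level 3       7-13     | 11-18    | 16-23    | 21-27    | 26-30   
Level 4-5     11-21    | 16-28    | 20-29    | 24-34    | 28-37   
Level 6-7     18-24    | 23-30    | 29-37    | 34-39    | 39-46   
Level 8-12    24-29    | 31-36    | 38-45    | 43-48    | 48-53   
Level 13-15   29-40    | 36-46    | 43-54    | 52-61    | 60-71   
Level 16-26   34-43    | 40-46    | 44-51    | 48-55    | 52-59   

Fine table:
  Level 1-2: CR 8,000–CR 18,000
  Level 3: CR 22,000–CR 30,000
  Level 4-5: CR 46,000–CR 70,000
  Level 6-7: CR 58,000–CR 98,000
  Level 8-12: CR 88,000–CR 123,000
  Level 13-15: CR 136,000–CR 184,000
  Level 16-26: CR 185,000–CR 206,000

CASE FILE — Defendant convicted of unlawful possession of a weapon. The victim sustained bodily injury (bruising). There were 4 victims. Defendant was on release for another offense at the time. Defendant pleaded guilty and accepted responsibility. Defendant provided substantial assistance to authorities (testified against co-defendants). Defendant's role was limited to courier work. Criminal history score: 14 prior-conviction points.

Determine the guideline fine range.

Base offense level for unlawful possession of a weapon: 8.
A1 applies (level before this adjustment is 8 < 10, so +1): 8 + 1 = 9.
A2 applies: 9 + 1 = 10.
A3 applies: 10 − 1 = 9.
A4 applies: 9 − 3 = 6.
A6 applies: 6 − 2 = 4.
A7 applies: 4 + 1 = 5.
Final offense level: 5.
Level 5 falls in the 4-5 band.
Fine table: Level 4-5 → CR 46,000–CR 70,000.

CR 46,000–CR 70,000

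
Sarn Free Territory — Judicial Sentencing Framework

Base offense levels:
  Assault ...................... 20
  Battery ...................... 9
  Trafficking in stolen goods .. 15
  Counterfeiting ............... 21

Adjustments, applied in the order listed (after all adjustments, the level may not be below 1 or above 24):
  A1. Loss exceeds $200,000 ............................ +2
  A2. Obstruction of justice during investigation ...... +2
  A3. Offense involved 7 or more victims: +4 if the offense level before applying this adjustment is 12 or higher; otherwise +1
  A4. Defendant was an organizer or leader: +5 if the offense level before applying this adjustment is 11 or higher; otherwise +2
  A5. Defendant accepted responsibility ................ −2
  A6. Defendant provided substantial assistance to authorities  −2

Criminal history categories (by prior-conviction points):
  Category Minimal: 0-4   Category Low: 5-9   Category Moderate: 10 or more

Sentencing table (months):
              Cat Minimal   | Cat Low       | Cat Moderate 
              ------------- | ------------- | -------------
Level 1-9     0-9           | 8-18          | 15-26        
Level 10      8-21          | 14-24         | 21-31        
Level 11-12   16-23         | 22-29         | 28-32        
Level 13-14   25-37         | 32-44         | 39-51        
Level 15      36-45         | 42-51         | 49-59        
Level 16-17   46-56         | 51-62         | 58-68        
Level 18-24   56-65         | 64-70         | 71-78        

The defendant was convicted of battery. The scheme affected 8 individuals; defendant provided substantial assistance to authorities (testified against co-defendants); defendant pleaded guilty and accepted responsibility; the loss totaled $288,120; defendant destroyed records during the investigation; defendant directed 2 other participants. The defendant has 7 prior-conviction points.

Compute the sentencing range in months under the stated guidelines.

64-70 months

Base offense level for battery: 9.
A1 applies: 9 + 2 = 11.
A2 applies: 11 + 2 = 13.
A3 applies (level before this adjustment is 13 ≥ 12, so +4): 13 + 4 = 17.
A4 applies (level before this adjustment is 17 ≥ 11, so +5): 17 + 5 = 22.
A5 applies: 22 − 2 = 20.
A6 applies: 20 − 2 = 18.
Final offense level: 18.
Criminal history: 7 prior points → Category Low (5-9).
Level 18 falls in the 18-24 band.
Grid: Level 18-24 × Category Low = 64-70 months.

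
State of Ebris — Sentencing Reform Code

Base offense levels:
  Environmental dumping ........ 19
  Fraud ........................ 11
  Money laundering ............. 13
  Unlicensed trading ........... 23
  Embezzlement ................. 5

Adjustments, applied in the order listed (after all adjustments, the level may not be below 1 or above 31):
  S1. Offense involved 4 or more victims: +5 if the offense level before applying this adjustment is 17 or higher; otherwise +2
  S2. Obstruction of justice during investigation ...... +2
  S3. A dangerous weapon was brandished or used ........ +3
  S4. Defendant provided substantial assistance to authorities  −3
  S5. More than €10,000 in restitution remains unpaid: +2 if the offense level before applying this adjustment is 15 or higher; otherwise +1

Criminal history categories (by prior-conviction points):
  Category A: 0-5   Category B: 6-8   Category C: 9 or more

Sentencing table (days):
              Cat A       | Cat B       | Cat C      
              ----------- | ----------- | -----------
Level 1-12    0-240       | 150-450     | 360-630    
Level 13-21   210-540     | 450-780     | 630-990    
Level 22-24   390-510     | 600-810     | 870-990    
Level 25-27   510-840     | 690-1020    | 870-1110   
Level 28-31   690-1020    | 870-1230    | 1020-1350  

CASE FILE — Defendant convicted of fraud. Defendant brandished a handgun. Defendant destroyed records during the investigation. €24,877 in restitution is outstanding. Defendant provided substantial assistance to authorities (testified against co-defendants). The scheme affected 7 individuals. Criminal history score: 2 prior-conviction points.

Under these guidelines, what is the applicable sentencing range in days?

210-540 days

Base offense level for fraud: 11.
S1 applies (level before this adjustment is 11 < 17, so +2): 11 + 2 = 13.
S2 applies: 13 + 2 = 15.
S3 applies: 15 + 3 = 18.
S4 applies: 18 − 3 = 15.
S5 applies (level before this adjustment is 15 ≥ 15, so +2): 15 + 2 = 17.
Final offense level: 17.
Criminal history: 2 prior points → Category A (0-5).
Level 17 falls in the 13-21 band.
Grid: Level 13-21 × Category A = 210-540 days.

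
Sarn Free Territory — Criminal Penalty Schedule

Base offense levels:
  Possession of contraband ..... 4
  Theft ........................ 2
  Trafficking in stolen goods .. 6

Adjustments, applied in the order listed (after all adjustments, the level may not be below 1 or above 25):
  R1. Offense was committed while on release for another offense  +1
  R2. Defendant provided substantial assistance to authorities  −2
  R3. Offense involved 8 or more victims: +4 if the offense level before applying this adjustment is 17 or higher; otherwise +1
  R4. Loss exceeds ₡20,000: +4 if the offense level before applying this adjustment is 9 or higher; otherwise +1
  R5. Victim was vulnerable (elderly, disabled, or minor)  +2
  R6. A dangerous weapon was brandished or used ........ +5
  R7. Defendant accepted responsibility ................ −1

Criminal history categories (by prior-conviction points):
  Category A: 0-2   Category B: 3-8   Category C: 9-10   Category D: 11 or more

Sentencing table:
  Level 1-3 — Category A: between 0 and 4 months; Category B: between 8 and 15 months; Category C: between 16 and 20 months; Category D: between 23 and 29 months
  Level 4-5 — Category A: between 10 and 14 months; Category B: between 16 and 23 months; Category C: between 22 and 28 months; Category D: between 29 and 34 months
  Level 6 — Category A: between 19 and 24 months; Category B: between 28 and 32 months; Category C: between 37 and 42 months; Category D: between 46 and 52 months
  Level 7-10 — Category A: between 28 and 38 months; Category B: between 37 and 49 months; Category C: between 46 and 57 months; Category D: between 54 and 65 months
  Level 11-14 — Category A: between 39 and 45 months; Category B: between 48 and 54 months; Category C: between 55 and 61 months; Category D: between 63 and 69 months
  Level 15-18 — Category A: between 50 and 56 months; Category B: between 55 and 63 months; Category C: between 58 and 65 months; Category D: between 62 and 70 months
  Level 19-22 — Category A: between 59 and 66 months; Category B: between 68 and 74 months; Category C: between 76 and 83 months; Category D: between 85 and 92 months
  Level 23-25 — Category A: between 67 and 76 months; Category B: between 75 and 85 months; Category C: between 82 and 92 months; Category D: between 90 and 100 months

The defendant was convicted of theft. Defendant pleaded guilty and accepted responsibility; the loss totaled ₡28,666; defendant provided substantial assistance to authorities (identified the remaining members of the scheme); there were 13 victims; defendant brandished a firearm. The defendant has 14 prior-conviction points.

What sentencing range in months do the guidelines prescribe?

46-52 months

Base offense level for theft: 2.
R2 applies: 2 − 2 = 0.
R3 applies (level before this adjustment is 0 < 17, so +1): 0 + 1 = 1.
R4 applies (level before this adjustment is 1 < 9, so +1): 1 + 1 = 2.
R5 does not apply.
R6 applies: 2 + 5 = 7.
R7 applies: 7 − 1 = 6.
Final offense level: 6.
Criminal history: 14 prior points → Category D (11+).
Level 6 falls in the 6 band.
Grid: Level 6 × Category D = 46-52 months.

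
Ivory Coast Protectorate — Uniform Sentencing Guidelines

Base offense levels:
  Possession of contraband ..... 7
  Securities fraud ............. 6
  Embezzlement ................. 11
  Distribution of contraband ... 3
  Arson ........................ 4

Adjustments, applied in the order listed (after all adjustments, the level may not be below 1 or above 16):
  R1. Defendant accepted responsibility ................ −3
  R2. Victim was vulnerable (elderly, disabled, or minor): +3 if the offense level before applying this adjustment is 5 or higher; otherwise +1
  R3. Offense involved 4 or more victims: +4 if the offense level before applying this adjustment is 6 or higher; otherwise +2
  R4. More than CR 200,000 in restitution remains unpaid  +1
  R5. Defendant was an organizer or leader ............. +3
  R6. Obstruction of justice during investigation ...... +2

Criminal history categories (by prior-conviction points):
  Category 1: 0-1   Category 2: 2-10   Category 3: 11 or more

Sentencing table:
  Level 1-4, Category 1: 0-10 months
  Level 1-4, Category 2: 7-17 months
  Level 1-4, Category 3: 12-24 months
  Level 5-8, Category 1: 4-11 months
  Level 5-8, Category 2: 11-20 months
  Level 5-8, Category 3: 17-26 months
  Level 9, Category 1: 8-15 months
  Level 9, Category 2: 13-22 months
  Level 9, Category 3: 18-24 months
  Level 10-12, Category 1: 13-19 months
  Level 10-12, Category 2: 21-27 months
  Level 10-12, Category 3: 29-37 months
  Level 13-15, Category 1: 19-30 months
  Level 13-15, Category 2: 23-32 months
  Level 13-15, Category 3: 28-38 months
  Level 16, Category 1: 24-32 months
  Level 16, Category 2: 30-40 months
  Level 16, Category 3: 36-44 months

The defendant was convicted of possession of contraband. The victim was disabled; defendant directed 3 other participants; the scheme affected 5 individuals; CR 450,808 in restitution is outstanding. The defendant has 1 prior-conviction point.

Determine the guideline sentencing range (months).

24-32 months

Base offense level for possession of contraband: 7.
R1 does not apply.
R2 applies (level before this adjustment is 7 ≥ 5, so +3): 7 + 3 = 10.
R3 applies (level before this adjustment is 10 ≥ 6, so +4): 10 + 4 = 14.
R4 applies: 14 + 1 = 15.
R5 applies: 15 + 3 = 18.
Level 18 exceeds the maximum of 16; capped at 16.
Final offense level: 16.
Criminal history: 1 prior point → Category 1 (0-1).
Level 16 falls in the 16 band.
Grid: Level 16 × Category 1 = 24-32 months.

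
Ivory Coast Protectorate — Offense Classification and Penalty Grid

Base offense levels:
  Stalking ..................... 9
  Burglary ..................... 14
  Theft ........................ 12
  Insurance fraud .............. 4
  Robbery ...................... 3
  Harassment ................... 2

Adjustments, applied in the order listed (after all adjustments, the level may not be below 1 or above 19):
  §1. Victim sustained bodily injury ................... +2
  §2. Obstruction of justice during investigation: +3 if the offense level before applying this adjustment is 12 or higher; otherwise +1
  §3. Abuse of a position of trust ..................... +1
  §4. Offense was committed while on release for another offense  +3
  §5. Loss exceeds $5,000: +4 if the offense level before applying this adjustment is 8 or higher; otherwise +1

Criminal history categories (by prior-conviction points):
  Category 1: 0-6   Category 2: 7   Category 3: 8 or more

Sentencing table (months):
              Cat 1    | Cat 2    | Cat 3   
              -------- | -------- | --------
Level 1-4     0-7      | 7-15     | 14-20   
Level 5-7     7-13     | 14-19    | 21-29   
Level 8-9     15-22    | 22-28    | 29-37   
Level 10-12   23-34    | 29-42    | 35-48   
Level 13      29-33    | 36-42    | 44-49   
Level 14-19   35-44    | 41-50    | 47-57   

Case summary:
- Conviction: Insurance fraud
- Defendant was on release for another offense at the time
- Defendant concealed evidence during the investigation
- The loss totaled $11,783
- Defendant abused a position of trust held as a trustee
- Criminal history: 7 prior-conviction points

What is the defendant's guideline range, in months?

Base offense level for insurance fraud: 4.
§1 does not apply.
§2 applies (level before this adjustment is 4 < 12, so +1): 4 + 1 = 5.
§3 applies: 5 + 1 = 6.
§4 applies: 6 + 3 = 9.
§5 applies (level before this adjustment is 9 ≥ 8, so +4): 9 + 4 = 13.
Final offense level: 13.
Criminal history: 7 prior points → Category 2 (7).
Level 13 falls in the 13 band.
Grid: Level 13 × Category 2 = 36-42 months.

36-42 months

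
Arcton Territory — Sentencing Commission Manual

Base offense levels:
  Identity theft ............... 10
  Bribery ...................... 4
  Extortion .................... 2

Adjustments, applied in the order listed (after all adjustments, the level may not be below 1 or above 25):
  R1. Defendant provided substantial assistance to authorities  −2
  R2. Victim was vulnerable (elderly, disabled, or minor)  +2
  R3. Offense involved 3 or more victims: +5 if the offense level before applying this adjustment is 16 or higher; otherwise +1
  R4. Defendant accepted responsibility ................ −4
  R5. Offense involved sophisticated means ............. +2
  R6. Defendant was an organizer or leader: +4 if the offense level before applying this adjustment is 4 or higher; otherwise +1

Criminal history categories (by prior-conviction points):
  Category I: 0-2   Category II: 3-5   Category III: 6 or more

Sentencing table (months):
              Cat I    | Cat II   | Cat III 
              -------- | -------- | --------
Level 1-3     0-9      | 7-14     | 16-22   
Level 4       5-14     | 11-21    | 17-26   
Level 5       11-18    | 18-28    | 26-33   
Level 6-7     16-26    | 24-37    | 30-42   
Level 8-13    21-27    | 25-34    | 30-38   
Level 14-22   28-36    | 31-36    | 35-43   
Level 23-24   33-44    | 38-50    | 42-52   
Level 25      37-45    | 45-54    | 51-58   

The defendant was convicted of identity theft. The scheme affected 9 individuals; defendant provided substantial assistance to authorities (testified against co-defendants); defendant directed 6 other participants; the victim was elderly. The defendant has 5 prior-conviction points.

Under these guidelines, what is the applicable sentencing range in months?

Base offense level for identity theft: 10.
R1 applies: 10 − 2 = 8.
R2 applies: 8 + 2 = 10.
R3 applies (level before this adjustment is 10 < 16, so +1): 10 + 1 = 11.
R4 does not apply.
R6 applies (level before this adjustment is 11 ≥ 4, so +4): 11 + 4 = 15.
Final offense level: 15.
Criminal history: 5 prior points → Category II (3-5).
Level 15 falls in the 14-22 band.
Grid: Level 14-22 × Category II = 31-36 months.

31-36 months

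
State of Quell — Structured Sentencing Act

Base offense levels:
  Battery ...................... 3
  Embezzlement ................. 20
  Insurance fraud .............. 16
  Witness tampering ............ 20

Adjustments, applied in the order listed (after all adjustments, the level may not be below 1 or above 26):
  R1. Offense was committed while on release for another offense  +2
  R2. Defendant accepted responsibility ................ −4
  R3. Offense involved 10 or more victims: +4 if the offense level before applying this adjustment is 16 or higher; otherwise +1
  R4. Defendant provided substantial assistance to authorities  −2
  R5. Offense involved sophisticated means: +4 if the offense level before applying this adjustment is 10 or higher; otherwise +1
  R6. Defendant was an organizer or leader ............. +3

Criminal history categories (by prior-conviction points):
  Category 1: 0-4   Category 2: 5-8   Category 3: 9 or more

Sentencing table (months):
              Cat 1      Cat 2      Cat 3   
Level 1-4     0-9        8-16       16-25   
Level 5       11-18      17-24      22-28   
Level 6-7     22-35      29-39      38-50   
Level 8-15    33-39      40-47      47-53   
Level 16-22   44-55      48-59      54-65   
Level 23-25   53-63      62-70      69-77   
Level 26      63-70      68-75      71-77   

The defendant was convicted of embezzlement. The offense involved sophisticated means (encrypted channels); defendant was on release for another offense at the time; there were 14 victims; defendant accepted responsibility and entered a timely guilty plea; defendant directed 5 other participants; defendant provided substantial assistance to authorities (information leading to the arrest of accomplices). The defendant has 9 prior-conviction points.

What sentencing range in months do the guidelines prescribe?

71-77 months

Base offense level for embezzlement: 20.
R1 applies: 20 + 2 = 22.
R2 applies: 22 − 4 = 18.
R3 applies (level before this adjustment is 18 ≥ 16, so +4): 18 + 4 = 22.
R4 applies: 22 − 2 = 20.
R5 applies (level before this adjustment is 20 ≥ 10, so +4): 20 + 4 = 24.
R6 applies: 24 + 3 = 27.
Level 27 exceeds the maximum of 26; capped at 26.
Final offense level: 26.
Criminal history: 9 prior points → Category 3 (9+).
Level 26 falls in the 26 band.
Grid: Level 26 × Category 3 = 71-77 months.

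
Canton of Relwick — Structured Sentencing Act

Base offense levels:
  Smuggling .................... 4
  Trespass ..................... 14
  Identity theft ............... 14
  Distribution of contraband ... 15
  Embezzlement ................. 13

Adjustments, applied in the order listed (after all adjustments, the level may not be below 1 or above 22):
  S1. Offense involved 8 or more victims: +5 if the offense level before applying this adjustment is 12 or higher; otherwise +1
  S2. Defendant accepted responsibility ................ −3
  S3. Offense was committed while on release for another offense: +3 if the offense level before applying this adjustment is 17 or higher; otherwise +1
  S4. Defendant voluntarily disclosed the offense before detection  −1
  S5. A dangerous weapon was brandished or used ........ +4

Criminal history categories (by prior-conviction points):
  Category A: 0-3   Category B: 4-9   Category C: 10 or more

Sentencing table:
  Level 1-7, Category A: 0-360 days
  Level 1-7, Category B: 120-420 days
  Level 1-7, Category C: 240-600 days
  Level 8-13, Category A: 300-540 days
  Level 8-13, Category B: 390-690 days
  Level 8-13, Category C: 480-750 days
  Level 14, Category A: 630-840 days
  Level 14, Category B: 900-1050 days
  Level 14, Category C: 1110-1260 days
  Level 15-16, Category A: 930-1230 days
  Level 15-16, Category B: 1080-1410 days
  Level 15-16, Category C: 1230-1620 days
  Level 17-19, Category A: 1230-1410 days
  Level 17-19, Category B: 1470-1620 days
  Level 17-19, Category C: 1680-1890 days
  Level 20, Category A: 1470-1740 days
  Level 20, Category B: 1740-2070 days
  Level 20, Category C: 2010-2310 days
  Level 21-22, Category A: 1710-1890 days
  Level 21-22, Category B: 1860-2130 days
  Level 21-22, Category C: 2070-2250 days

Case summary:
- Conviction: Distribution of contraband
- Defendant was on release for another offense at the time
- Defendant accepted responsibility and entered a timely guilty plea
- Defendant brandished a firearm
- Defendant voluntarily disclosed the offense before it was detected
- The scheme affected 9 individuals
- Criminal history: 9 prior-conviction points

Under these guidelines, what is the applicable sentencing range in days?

Base offense level for distribution of contraband: 15.
S1 applies (level before this adjustment is 15 ≥ 12, so +5): 15 + 5 = 20.
S2 applies: 20 − 3 = 17.
S3 applies (level before this adjustment is 17 ≥ 17, so +3): 17 + 3 = 20.
S4 applies: 20 − 1 = 19.
S5 applies: 19 + 4 = 23.
Level 23 exceeds the maximum of 22; capped at 22.
Final offense level: 22.
Criminal history: 9 prior points → Category B (4-9).
Level 22 falls in the 21-22 band.
Grid: Level 21-22 × Category B = 1860-2130 days.

1860-2130 days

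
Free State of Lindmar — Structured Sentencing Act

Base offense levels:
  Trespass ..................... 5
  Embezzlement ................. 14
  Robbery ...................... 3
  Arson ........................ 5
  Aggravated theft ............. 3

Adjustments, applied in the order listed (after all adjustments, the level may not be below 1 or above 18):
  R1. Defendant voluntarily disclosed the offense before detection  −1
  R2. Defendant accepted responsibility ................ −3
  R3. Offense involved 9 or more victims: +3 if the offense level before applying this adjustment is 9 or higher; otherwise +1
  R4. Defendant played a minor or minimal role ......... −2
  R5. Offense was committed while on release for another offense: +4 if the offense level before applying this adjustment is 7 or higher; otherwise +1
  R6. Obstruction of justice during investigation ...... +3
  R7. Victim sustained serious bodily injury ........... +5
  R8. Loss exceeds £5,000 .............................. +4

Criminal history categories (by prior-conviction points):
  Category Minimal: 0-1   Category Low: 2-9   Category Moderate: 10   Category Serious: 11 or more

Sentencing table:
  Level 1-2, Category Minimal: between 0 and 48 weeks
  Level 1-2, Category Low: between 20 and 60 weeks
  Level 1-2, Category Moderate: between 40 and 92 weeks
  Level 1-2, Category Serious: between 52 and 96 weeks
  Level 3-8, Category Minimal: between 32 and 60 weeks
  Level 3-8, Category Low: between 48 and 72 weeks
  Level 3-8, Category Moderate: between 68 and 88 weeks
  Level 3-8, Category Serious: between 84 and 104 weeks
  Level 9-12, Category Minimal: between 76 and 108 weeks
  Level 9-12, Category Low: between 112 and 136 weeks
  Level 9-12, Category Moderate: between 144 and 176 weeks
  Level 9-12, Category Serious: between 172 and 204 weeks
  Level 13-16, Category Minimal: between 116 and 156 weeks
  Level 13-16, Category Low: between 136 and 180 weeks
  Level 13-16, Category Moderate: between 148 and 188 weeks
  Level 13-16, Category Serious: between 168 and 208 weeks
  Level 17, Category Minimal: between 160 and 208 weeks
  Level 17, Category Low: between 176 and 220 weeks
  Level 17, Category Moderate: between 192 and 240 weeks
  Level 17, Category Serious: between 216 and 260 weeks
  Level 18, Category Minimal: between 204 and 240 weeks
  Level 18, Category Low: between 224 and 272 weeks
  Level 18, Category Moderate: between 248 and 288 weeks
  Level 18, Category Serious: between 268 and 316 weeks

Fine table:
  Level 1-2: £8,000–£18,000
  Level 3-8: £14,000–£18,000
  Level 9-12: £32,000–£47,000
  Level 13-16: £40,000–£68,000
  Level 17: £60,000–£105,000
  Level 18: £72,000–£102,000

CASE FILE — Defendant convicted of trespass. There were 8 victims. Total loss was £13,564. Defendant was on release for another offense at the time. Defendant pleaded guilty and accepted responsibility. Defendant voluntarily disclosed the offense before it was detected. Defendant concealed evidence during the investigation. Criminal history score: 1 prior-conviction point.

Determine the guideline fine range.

Base offense level for trespass: 5.
R1 applies: 5 − 1 = 4.
R2 applies: 4 − 3 = 1.
R4 does not apply.
R5 applies (level before this adjustment is 1 < 7, so +1): 1 + 1 = 2.
R6 applies: 2 + 3 = 5.
R7 does not apply.
R8 applies: 5 + 4 = 9.
Final offense level: 9.
Level 9 falls in the 9-12 band.
Fine table: Level 9-12 → £32,000–£47,000.

£32,000–£47,000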